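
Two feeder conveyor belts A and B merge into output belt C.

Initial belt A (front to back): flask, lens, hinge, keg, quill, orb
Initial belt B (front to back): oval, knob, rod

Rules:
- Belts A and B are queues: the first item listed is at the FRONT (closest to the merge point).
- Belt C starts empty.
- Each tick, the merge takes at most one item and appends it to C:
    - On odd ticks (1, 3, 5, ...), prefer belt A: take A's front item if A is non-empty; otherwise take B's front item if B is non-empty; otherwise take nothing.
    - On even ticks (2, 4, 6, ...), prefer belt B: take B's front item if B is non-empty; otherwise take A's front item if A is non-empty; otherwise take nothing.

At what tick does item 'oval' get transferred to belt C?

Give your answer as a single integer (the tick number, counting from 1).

Tick 1: prefer A, take flask from A; A=[lens,hinge,keg,quill,orb] B=[oval,knob,rod] C=[flask]
Tick 2: prefer B, take oval from B; A=[lens,hinge,keg,quill,orb] B=[knob,rod] C=[flask,oval]

Answer: 2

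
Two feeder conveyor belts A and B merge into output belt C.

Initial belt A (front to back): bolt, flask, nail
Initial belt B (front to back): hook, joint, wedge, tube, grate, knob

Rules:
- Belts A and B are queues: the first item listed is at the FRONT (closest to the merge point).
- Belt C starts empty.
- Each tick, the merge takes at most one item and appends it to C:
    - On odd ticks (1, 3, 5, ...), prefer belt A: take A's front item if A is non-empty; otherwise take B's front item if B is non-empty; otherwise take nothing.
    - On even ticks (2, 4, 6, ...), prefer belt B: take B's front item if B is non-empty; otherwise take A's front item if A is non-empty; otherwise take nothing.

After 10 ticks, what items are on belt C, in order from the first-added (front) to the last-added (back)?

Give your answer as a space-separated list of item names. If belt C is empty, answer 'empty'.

Answer: bolt hook flask joint nail wedge tube grate knob

Derivation:
Tick 1: prefer A, take bolt from A; A=[flask,nail] B=[hook,joint,wedge,tube,grate,knob] C=[bolt]
Tick 2: prefer B, take hook from B; A=[flask,nail] B=[joint,wedge,tube,grate,knob] C=[bolt,hook]
Tick 3: prefer A, take flask from A; A=[nail] B=[joint,wedge,tube,grate,knob] C=[bolt,hook,flask]
Tick 4: prefer B, take joint from B; A=[nail] B=[wedge,tube,grate,knob] C=[bolt,hook,flask,joint]
Tick 5: prefer A, take nail from A; A=[-] B=[wedge,tube,grate,knob] C=[bolt,hook,flask,joint,nail]
Tick 6: prefer B, take wedge from B; A=[-] B=[tube,grate,knob] C=[bolt,hook,flask,joint,nail,wedge]
Tick 7: prefer A, take tube from B; A=[-] B=[grate,knob] C=[bolt,hook,flask,joint,nail,wedge,tube]
Tick 8: prefer B, take grate from B; A=[-] B=[knob] C=[bolt,hook,flask,joint,nail,wedge,tube,grate]
Tick 9: prefer A, take knob from B; A=[-] B=[-] C=[bolt,hook,flask,joint,nail,wedge,tube,grate,knob]
Tick 10: prefer B, both empty, nothing taken; A=[-] B=[-] C=[bolt,hook,flask,joint,nail,wedge,tube,grate,knob]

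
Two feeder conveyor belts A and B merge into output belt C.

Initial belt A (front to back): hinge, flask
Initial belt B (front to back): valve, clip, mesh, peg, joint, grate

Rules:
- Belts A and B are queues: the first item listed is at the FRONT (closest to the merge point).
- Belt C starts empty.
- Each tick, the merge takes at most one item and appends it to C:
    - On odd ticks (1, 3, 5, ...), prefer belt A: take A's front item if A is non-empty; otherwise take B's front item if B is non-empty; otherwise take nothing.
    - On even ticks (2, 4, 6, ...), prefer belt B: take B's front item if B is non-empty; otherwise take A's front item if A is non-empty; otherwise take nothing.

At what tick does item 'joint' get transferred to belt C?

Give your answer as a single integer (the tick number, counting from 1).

Answer: 7

Derivation:
Tick 1: prefer A, take hinge from A; A=[flask] B=[valve,clip,mesh,peg,joint,grate] C=[hinge]
Tick 2: prefer B, take valve from B; A=[flask] B=[clip,mesh,peg,joint,grate] C=[hinge,valve]
Tick 3: prefer A, take flask from A; A=[-] B=[clip,mesh,peg,joint,grate] C=[hinge,valve,flask]
Tick 4: prefer B, take clip from B; A=[-] B=[mesh,peg,joint,grate] C=[hinge,valve,flask,clip]
Tick 5: prefer A, take mesh from B; A=[-] B=[peg,joint,grate] C=[hinge,valve,flask,clip,mesh]
Tick 6: prefer B, take peg from B; A=[-] B=[joint,grate] C=[hinge,valve,flask,clip,mesh,peg]
Tick 7: prefer A, take joint from B; A=[-] B=[grate] C=[hinge,valve,flask,clip,mesh,peg,joint]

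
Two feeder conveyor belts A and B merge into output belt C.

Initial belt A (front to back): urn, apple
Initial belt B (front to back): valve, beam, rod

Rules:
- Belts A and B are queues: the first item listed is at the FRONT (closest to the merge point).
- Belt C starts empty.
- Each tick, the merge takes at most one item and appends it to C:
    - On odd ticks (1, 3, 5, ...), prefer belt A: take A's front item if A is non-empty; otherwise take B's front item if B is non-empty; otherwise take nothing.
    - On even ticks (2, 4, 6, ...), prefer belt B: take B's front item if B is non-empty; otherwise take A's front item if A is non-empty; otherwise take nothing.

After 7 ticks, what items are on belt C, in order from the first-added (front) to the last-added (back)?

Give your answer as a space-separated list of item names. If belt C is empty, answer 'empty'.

Tick 1: prefer A, take urn from A; A=[apple] B=[valve,beam,rod] C=[urn]
Tick 2: prefer B, take valve from B; A=[apple] B=[beam,rod] C=[urn,valve]
Tick 3: prefer A, take apple from A; A=[-] B=[beam,rod] C=[urn,valve,apple]
Tick 4: prefer B, take beam from B; A=[-] B=[rod] C=[urn,valve,apple,beam]
Tick 5: prefer A, take rod from B; A=[-] B=[-] C=[urn,valve,apple,beam,rod]
Tick 6: prefer B, both empty, nothing taken; A=[-] B=[-] C=[urn,valve,apple,beam,rod]
Tick 7: prefer A, both empty, nothing taken; A=[-] B=[-] C=[urn,valve,apple,beam,rod]

Answer: urn valve apple beam rod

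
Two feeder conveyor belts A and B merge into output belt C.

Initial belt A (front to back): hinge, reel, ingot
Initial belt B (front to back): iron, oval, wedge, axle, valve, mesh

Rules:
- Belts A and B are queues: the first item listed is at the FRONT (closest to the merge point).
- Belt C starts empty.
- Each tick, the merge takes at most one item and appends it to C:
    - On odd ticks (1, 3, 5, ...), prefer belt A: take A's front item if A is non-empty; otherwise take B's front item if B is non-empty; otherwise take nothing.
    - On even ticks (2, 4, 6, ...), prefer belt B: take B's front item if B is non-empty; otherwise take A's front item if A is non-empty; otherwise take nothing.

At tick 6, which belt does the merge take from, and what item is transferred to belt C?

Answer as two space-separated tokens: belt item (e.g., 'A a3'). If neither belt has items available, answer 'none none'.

Answer: B wedge

Derivation:
Tick 1: prefer A, take hinge from A; A=[reel,ingot] B=[iron,oval,wedge,axle,valve,mesh] C=[hinge]
Tick 2: prefer B, take iron from B; A=[reel,ingot] B=[oval,wedge,axle,valve,mesh] C=[hinge,iron]
Tick 3: prefer A, take reel from A; A=[ingot] B=[oval,wedge,axle,valve,mesh] C=[hinge,iron,reel]
Tick 4: prefer B, take oval from B; A=[ingot] B=[wedge,axle,valve,mesh] C=[hinge,iron,reel,oval]
Tick 5: prefer A, take ingot from A; A=[-] B=[wedge,axle,valve,mesh] C=[hinge,iron,reel,oval,ingot]
Tick 6: prefer B, take wedge from B; A=[-] B=[axle,valve,mesh] C=[hinge,iron,reel,oval,ingot,wedge]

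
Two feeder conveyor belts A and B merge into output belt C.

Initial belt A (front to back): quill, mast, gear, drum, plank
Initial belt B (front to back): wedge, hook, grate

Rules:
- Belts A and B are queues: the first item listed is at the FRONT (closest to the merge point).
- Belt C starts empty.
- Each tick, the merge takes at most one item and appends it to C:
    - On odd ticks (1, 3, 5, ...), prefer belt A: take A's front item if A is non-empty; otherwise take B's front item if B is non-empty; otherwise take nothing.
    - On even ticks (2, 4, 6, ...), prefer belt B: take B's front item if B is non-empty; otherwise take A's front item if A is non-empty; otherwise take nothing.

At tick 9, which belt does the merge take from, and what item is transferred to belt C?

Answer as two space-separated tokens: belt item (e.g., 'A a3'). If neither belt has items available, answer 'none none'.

Answer: none none

Derivation:
Tick 1: prefer A, take quill from A; A=[mast,gear,drum,plank] B=[wedge,hook,grate] C=[quill]
Tick 2: prefer B, take wedge from B; A=[mast,gear,drum,plank] B=[hook,grate] C=[quill,wedge]
Tick 3: prefer A, take mast from A; A=[gear,drum,plank] B=[hook,grate] C=[quill,wedge,mast]
Tick 4: prefer B, take hook from B; A=[gear,drum,plank] B=[grate] C=[quill,wedge,mast,hook]
Tick 5: prefer A, take gear from A; A=[drum,plank] B=[grate] C=[quill,wedge,mast,hook,gear]
Tick 6: prefer B, take grate from B; A=[drum,plank] B=[-] C=[quill,wedge,mast,hook,gear,grate]
Tick 7: prefer A, take drum from A; A=[plank] B=[-] C=[quill,wedge,mast,hook,gear,grate,drum]
Tick 8: prefer B, take plank from A; A=[-] B=[-] C=[quill,wedge,mast,hook,gear,grate,drum,plank]
Tick 9: prefer A, both empty, nothing taken; A=[-] B=[-] C=[quill,wedge,mast,hook,gear,grate,drum,plank]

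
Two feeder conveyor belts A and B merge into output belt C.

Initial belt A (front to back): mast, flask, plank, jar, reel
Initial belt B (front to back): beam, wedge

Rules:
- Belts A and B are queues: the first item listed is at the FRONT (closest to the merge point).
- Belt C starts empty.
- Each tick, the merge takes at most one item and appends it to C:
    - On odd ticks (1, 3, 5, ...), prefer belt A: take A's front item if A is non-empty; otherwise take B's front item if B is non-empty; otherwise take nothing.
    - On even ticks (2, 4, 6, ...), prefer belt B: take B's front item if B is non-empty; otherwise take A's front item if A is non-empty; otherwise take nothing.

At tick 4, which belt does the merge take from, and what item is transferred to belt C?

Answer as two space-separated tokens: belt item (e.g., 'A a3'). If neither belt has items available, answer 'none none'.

Answer: B wedge

Derivation:
Tick 1: prefer A, take mast from A; A=[flask,plank,jar,reel] B=[beam,wedge] C=[mast]
Tick 2: prefer B, take beam from B; A=[flask,plank,jar,reel] B=[wedge] C=[mast,beam]
Tick 3: prefer A, take flask from A; A=[plank,jar,reel] B=[wedge] C=[mast,beam,flask]
Tick 4: prefer B, take wedge from B; A=[plank,jar,reel] B=[-] C=[mast,beam,flask,wedge]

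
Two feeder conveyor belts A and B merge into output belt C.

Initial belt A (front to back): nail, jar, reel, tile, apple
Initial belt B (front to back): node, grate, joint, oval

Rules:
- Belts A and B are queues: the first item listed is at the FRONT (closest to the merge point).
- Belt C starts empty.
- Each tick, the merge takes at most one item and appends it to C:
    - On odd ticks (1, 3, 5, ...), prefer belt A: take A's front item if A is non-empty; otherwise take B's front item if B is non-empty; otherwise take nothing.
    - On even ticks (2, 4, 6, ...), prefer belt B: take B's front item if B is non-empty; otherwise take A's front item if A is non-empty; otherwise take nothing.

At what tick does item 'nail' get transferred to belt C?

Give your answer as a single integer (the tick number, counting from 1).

Answer: 1

Derivation:
Tick 1: prefer A, take nail from A; A=[jar,reel,tile,apple] B=[node,grate,joint,oval] C=[nail]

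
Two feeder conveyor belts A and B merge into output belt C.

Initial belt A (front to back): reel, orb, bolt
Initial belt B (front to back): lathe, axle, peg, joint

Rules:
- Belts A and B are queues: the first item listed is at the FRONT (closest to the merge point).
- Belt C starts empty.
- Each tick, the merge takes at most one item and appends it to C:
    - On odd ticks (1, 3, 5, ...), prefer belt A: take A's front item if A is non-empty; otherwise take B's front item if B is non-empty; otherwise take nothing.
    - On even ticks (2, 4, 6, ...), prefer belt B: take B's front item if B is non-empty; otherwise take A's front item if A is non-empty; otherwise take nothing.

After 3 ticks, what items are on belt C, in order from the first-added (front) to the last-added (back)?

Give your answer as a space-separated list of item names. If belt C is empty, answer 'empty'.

Answer: reel lathe orb

Derivation:
Tick 1: prefer A, take reel from A; A=[orb,bolt] B=[lathe,axle,peg,joint] C=[reel]
Tick 2: prefer B, take lathe from B; A=[orb,bolt] B=[axle,peg,joint] C=[reel,lathe]
Tick 3: prefer A, take orb from A; A=[bolt] B=[axle,peg,joint] C=[reel,lathe,orb]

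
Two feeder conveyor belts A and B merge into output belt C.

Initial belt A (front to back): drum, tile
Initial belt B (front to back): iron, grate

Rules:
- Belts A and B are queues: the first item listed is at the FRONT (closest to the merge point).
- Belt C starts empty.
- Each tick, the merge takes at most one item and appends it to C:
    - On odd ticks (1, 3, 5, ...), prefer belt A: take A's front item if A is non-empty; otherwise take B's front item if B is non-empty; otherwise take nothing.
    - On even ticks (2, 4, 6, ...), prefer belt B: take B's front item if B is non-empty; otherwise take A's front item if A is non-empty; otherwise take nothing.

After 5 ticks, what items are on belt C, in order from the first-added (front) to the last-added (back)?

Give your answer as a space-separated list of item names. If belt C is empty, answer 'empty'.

Tick 1: prefer A, take drum from A; A=[tile] B=[iron,grate] C=[drum]
Tick 2: prefer B, take iron from B; A=[tile] B=[grate] C=[drum,iron]
Tick 3: prefer A, take tile from A; A=[-] B=[grate] C=[drum,iron,tile]
Tick 4: prefer B, take grate from B; A=[-] B=[-] C=[drum,iron,tile,grate]
Tick 5: prefer A, both empty, nothing taken; A=[-] B=[-] C=[drum,iron,tile,grate]

Answer: drum iron tile grate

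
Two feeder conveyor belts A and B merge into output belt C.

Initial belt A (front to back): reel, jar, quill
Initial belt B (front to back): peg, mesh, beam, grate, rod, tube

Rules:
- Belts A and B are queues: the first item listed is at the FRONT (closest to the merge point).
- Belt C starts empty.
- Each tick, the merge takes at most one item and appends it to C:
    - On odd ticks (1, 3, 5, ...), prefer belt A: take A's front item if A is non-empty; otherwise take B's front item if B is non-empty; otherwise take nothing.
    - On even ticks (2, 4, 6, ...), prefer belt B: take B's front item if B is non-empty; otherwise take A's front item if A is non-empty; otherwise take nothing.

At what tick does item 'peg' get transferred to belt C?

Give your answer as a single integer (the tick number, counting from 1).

Answer: 2

Derivation:
Tick 1: prefer A, take reel from A; A=[jar,quill] B=[peg,mesh,beam,grate,rod,tube] C=[reel]
Tick 2: prefer B, take peg from B; A=[jar,quill] B=[mesh,beam,grate,rod,tube] C=[reel,peg]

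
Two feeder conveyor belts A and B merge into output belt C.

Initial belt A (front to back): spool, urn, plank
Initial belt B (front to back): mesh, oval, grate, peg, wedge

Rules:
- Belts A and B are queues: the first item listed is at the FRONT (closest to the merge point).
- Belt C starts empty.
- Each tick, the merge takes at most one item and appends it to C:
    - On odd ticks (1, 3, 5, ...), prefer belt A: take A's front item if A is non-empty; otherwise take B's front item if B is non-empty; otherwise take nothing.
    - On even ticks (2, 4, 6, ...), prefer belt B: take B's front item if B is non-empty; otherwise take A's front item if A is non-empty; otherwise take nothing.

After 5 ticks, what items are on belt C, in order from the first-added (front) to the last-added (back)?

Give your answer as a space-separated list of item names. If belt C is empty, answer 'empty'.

Answer: spool mesh urn oval plank

Derivation:
Tick 1: prefer A, take spool from A; A=[urn,plank] B=[mesh,oval,grate,peg,wedge] C=[spool]
Tick 2: prefer B, take mesh from B; A=[urn,plank] B=[oval,grate,peg,wedge] C=[spool,mesh]
Tick 3: prefer A, take urn from A; A=[plank] B=[oval,grate,peg,wedge] C=[spool,mesh,urn]
Tick 4: prefer B, take oval from B; A=[plank] B=[grate,peg,wedge] C=[spool,mesh,urn,oval]
Tick 5: prefer A, take plank from A; A=[-] B=[grate,peg,wedge] C=[spool,mesh,urn,oval,plank]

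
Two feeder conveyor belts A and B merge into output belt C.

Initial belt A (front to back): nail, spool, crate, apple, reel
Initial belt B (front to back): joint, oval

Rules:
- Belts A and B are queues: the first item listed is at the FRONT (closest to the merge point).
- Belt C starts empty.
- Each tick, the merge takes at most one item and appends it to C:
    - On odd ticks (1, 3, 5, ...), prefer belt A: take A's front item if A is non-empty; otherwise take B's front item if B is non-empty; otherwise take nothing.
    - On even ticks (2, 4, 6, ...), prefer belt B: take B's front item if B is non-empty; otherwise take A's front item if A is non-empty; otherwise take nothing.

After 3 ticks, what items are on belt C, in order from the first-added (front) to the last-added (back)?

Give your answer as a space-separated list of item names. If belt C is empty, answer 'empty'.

Tick 1: prefer A, take nail from A; A=[spool,crate,apple,reel] B=[joint,oval] C=[nail]
Tick 2: prefer B, take joint from B; A=[spool,crate,apple,reel] B=[oval] C=[nail,joint]
Tick 3: prefer A, take spool from A; A=[crate,apple,reel] B=[oval] C=[nail,joint,spool]

Answer: nail joint spool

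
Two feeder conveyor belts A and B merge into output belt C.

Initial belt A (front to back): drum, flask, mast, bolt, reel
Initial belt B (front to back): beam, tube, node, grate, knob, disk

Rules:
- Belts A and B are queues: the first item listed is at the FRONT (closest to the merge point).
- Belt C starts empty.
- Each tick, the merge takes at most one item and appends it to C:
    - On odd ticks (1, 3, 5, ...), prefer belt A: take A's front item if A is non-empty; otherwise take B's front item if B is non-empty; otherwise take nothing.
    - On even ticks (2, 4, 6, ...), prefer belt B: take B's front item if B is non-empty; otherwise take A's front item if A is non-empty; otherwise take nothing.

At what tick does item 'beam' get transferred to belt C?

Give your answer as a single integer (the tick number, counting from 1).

Answer: 2

Derivation:
Tick 1: prefer A, take drum from A; A=[flask,mast,bolt,reel] B=[beam,tube,node,grate,knob,disk] C=[drum]
Tick 2: prefer B, take beam from B; A=[flask,mast,bolt,reel] B=[tube,node,grate,knob,disk] C=[drum,beam]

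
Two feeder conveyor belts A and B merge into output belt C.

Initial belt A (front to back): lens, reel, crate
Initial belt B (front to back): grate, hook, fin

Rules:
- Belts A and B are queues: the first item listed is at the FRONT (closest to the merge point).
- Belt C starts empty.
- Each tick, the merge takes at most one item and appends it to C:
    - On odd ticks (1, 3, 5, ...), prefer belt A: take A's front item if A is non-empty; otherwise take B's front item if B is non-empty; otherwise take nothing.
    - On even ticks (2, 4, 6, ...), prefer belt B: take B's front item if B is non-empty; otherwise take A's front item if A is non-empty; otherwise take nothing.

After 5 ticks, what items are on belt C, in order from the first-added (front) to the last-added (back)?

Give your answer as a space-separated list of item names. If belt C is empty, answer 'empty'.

Tick 1: prefer A, take lens from A; A=[reel,crate] B=[grate,hook,fin] C=[lens]
Tick 2: prefer B, take grate from B; A=[reel,crate] B=[hook,fin] C=[lens,grate]
Tick 3: prefer A, take reel from A; A=[crate] B=[hook,fin] C=[lens,grate,reel]
Tick 4: prefer B, take hook from B; A=[crate] B=[fin] C=[lens,grate,reel,hook]
Tick 5: prefer A, take crate from A; A=[-] B=[fin] C=[lens,grate,reel,hook,crate]

Answer: lens grate reel hook crate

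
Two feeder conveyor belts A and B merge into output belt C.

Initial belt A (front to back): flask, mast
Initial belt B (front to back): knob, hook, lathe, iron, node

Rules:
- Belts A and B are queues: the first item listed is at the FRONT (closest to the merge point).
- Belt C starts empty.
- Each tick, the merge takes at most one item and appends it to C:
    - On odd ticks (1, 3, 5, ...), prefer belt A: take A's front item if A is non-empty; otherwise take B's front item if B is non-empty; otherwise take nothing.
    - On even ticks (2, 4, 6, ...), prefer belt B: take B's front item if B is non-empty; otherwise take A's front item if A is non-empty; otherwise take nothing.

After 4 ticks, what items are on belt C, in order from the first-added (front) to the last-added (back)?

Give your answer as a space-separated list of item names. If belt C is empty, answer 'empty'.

Tick 1: prefer A, take flask from A; A=[mast] B=[knob,hook,lathe,iron,node] C=[flask]
Tick 2: prefer B, take knob from B; A=[mast] B=[hook,lathe,iron,node] C=[flask,knob]
Tick 3: prefer A, take mast from A; A=[-] B=[hook,lathe,iron,node] C=[flask,knob,mast]
Tick 4: prefer B, take hook from B; A=[-] B=[lathe,iron,node] C=[flask,knob,mast,hook]

Answer: flask knob mast hook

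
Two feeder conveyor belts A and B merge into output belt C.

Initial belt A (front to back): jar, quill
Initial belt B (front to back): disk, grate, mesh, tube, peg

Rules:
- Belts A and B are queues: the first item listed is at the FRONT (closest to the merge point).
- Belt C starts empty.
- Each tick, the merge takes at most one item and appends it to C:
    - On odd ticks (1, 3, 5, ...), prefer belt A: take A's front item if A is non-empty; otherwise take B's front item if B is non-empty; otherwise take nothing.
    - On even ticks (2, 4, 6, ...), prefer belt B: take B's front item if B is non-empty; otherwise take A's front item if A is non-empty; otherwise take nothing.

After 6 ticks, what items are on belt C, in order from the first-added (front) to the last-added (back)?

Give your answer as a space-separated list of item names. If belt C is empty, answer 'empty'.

Answer: jar disk quill grate mesh tube

Derivation:
Tick 1: prefer A, take jar from A; A=[quill] B=[disk,grate,mesh,tube,peg] C=[jar]
Tick 2: prefer B, take disk from B; A=[quill] B=[grate,mesh,tube,peg] C=[jar,disk]
Tick 3: prefer A, take quill from A; A=[-] B=[grate,mesh,tube,peg] C=[jar,disk,quill]
Tick 4: prefer B, take grate from B; A=[-] B=[mesh,tube,peg] C=[jar,disk,quill,grate]
Tick 5: prefer A, take mesh from B; A=[-] B=[tube,peg] C=[jar,disk,quill,grate,mesh]
Tick 6: prefer B, take tube from B; A=[-] B=[peg] C=[jar,disk,quill,grate,mesh,tube]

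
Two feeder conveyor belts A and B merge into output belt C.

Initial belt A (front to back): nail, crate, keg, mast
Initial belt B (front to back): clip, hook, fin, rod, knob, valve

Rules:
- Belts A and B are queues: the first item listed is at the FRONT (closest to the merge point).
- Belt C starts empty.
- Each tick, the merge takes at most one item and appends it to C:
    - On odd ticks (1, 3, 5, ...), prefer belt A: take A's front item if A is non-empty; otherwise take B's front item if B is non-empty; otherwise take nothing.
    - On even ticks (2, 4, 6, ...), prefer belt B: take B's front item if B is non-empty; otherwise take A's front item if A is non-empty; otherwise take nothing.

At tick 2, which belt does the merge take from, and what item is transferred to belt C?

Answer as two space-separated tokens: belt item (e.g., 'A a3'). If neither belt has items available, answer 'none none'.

Tick 1: prefer A, take nail from A; A=[crate,keg,mast] B=[clip,hook,fin,rod,knob,valve] C=[nail]
Tick 2: prefer B, take clip from B; A=[crate,keg,mast] B=[hook,fin,rod,knob,valve] C=[nail,clip]

Answer: B clip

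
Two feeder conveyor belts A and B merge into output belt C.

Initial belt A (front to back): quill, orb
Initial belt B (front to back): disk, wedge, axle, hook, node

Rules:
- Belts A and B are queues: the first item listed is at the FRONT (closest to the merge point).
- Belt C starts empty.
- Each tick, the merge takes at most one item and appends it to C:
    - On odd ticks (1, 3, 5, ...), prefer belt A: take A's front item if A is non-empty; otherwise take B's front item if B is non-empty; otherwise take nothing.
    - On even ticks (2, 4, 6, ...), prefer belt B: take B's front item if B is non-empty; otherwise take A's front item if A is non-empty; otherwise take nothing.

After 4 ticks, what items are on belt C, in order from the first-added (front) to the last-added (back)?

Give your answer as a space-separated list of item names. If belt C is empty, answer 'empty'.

Tick 1: prefer A, take quill from A; A=[orb] B=[disk,wedge,axle,hook,node] C=[quill]
Tick 2: prefer B, take disk from B; A=[orb] B=[wedge,axle,hook,node] C=[quill,disk]
Tick 3: prefer A, take orb from A; A=[-] B=[wedge,axle,hook,node] C=[quill,disk,orb]
Tick 4: prefer B, take wedge from B; A=[-] B=[axle,hook,node] C=[quill,disk,orb,wedge]

Answer: quill disk orb wedge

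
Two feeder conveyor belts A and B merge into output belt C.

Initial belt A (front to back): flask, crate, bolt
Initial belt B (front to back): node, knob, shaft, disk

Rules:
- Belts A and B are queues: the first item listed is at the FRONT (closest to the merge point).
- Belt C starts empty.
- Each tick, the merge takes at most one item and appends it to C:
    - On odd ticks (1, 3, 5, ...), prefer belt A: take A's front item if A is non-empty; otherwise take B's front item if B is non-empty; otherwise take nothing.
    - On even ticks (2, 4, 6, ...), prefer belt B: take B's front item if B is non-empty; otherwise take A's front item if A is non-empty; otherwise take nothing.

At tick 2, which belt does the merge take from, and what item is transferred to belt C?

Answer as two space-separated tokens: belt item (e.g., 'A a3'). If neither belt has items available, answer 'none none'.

Answer: B node

Derivation:
Tick 1: prefer A, take flask from A; A=[crate,bolt] B=[node,knob,shaft,disk] C=[flask]
Tick 2: prefer B, take node from B; A=[crate,bolt] B=[knob,shaft,disk] C=[flask,node]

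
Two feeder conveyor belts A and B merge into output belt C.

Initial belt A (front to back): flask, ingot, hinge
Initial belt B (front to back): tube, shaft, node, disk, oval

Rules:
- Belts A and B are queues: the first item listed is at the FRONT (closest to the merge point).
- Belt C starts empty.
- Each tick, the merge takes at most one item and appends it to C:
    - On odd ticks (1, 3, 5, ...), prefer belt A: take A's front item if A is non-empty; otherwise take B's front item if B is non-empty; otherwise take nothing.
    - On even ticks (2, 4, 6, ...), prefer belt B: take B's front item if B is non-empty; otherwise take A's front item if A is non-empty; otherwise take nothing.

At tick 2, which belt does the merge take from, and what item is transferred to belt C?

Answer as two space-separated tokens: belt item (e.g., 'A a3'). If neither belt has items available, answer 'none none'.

Answer: B tube

Derivation:
Tick 1: prefer A, take flask from A; A=[ingot,hinge] B=[tube,shaft,node,disk,oval] C=[flask]
Tick 2: prefer B, take tube from B; A=[ingot,hinge] B=[shaft,node,disk,oval] C=[flask,tube]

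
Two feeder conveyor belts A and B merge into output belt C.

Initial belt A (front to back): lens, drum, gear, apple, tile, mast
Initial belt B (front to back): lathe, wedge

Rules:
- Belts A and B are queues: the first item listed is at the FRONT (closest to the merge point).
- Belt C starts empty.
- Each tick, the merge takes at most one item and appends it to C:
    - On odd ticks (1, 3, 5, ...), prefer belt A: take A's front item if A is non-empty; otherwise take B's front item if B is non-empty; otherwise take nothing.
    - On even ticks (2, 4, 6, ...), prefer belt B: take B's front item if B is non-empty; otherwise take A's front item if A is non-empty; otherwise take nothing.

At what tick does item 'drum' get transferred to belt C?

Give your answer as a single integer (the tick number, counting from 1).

Answer: 3

Derivation:
Tick 1: prefer A, take lens from A; A=[drum,gear,apple,tile,mast] B=[lathe,wedge] C=[lens]
Tick 2: prefer B, take lathe from B; A=[drum,gear,apple,tile,mast] B=[wedge] C=[lens,lathe]
Tick 3: prefer A, take drum from A; A=[gear,apple,tile,mast] B=[wedge] C=[lens,lathe,drum]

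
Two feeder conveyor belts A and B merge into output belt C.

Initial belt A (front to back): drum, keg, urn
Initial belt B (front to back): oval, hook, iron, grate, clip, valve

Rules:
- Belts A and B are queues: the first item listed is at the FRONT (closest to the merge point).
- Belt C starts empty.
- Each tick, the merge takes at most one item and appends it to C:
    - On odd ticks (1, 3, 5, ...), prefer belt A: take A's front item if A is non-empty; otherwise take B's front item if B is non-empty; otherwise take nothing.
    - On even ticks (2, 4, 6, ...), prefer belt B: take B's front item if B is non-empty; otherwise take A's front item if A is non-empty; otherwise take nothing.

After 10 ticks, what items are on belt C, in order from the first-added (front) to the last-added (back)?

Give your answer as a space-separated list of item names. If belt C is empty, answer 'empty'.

Answer: drum oval keg hook urn iron grate clip valve

Derivation:
Tick 1: prefer A, take drum from A; A=[keg,urn] B=[oval,hook,iron,grate,clip,valve] C=[drum]
Tick 2: prefer B, take oval from B; A=[keg,urn] B=[hook,iron,grate,clip,valve] C=[drum,oval]
Tick 3: prefer A, take keg from A; A=[urn] B=[hook,iron,grate,clip,valve] C=[drum,oval,keg]
Tick 4: prefer B, take hook from B; A=[urn] B=[iron,grate,clip,valve] C=[drum,oval,keg,hook]
Tick 5: prefer A, take urn from A; A=[-] B=[iron,grate,clip,valve] C=[drum,oval,keg,hook,urn]
Tick 6: prefer B, take iron from B; A=[-] B=[grate,clip,valve] C=[drum,oval,keg,hook,urn,iron]
Tick 7: prefer A, take grate from B; A=[-] B=[clip,valve] C=[drum,oval,keg,hook,urn,iron,grate]
Tick 8: prefer B, take clip from B; A=[-] B=[valve] C=[drum,oval,keg,hook,urn,iron,grate,clip]
Tick 9: prefer A, take valve from B; A=[-] B=[-] C=[drum,oval,keg,hook,urn,iron,grate,clip,valve]
Tick 10: prefer B, both empty, nothing taken; A=[-] B=[-] C=[drum,oval,keg,hook,urn,iron,grate,clip,valve]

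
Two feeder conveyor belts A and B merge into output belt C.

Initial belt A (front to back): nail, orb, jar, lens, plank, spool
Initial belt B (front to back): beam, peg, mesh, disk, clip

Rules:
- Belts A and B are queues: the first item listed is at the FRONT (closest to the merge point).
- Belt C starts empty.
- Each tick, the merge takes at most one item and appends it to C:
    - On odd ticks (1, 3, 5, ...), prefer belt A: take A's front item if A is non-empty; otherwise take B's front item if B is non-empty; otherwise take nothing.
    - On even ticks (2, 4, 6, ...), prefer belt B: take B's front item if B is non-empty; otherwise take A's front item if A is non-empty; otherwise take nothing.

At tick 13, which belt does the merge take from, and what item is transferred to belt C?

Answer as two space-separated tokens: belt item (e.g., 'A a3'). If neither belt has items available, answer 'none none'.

Answer: none none

Derivation:
Tick 1: prefer A, take nail from A; A=[orb,jar,lens,plank,spool] B=[beam,peg,mesh,disk,clip] C=[nail]
Tick 2: prefer B, take beam from B; A=[orb,jar,lens,plank,spool] B=[peg,mesh,disk,clip] C=[nail,beam]
Tick 3: prefer A, take orb from A; A=[jar,lens,plank,spool] B=[peg,mesh,disk,clip] C=[nail,beam,orb]
Tick 4: prefer B, take peg from B; A=[jar,lens,plank,spool] B=[mesh,disk,clip] C=[nail,beam,orb,peg]
Tick 5: prefer A, take jar from A; A=[lens,plank,spool] B=[mesh,disk,clip] C=[nail,beam,orb,peg,jar]
Tick 6: prefer B, take mesh from B; A=[lens,plank,spool] B=[disk,clip] C=[nail,beam,orb,peg,jar,mesh]
Tick 7: prefer A, take lens from A; A=[plank,spool] B=[disk,clip] C=[nail,beam,orb,peg,jar,mesh,lens]
Tick 8: prefer B, take disk from B; A=[plank,spool] B=[clip] C=[nail,beam,orb,peg,jar,mesh,lens,disk]
Tick 9: prefer A, take plank from A; A=[spool] B=[clip] C=[nail,beam,orb,peg,jar,mesh,lens,disk,plank]
Tick 10: prefer B, take clip from B; A=[spool] B=[-] C=[nail,beam,orb,peg,jar,mesh,lens,disk,plank,clip]
Tick 11: prefer A, take spool from A; A=[-] B=[-] C=[nail,beam,orb,peg,jar,mesh,lens,disk,plank,clip,spool]
Tick 12: prefer B, both empty, nothing taken; A=[-] B=[-] C=[nail,beam,orb,peg,jar,mesh,lens,disk,plank,clip,spool]
Tick 13: prefer A, both empty, nothing taken; A=[-] B=[-] C=[nail,beam,orb,peg,jar,mesh,lens,disk,plank,clip,spool]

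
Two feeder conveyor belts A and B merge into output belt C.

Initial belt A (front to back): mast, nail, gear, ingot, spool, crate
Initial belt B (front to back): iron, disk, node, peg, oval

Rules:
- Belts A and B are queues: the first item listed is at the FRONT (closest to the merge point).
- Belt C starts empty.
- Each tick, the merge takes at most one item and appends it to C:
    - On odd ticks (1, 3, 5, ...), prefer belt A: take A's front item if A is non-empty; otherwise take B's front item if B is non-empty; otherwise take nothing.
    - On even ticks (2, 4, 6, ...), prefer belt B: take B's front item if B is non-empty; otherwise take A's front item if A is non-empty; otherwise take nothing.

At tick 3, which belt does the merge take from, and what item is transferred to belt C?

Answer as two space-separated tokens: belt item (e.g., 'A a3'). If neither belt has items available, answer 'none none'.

Tick 1: prefer A, take mast from A; A=[nail,gear,ingot,spool,crate] B=[iron,disk,node,peg,oval] C=[mast]
Tick 2: prefer B, take iron from B; A=[nail,gear,ingot,spool,crate] B=[disk,node,peg,oval] C=[mast,iron]
Tick 3: prefer A, take nail from A; A=[gear,ingot,spool,crate] B=[disk,node,peg,oval] C=[mast,iron,nail]

Answer: A nail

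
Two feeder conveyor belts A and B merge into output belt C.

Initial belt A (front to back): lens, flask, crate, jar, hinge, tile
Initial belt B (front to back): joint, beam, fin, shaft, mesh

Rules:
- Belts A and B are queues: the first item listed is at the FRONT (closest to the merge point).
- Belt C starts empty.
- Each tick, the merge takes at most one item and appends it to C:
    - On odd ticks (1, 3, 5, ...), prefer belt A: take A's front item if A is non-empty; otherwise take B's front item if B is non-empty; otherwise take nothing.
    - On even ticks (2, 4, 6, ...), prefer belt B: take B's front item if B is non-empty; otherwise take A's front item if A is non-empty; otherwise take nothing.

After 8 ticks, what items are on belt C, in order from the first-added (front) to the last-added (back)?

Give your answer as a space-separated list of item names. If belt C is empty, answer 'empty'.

Tick 1: prefer A, take lens from A; A=[flask,crate,jar,hinge,tile] B=[joint,beam,fin,shaft,mesh] C=[lens]
Tick 2: prefer B, take joint from B; A=[flask,crate,jar,hinge,tile] B=[beam,fin,shaft,mesh] C=[lens,joint]
Tick 3: prefer A, take flask from A; A=[crate,jar,hinge,tile] B=[beam,fin,shaft,mesh] C=[lens,joint,flask]
Tick 4: prefer B, take beam from B; A=[crate,jar,hinge,tile] B=[fin,shaft,mesh] C=[lens,joint,flask,beam]
Tick 5: prefer A, take crate from A; A=[jar,hinge,tile] B=[fin,shaft,mesh] C=[lens,joint,flask,beam,crate]
Tick 6: prefer B, take fin from B; A=[jar,hinge,tile] B=[shaft,mesh] C=[lens,joint,flask,beam,crate,fin]
Tick 7: prefer A, take jar from A; A=[hinge,tile] B=[shaft,mesh] C=[lens,joint,flask,beam,crate,fin,jar]
Tick 8: prefer B, take shaft from B; A=[hinge,tile] B=[mesh] C=[lens,joint,flask,beam,crate,fin,jar,shaft]

Answer: lens joint flask beam crate fin jar shaft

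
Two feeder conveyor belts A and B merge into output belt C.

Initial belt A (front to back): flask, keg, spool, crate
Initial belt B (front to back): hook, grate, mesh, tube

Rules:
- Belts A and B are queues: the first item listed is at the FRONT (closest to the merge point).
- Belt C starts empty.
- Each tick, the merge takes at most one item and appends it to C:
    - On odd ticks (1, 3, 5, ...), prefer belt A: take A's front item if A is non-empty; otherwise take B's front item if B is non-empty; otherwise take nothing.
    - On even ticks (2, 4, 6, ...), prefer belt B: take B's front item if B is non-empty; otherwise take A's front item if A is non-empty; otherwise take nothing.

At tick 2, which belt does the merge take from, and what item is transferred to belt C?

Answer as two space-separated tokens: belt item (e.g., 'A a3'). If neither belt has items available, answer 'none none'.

Answer: B hook

Derivation:
Tick 1: prefer A, take flask from A; A=[keg,spool,crate] B=[hook,grate,mesh,tube] C=[flask]
Tick 2: prefer B, take hook from B; A=[keg,spool,crate] B=[grate,mesh,tube] C=[flask,hook]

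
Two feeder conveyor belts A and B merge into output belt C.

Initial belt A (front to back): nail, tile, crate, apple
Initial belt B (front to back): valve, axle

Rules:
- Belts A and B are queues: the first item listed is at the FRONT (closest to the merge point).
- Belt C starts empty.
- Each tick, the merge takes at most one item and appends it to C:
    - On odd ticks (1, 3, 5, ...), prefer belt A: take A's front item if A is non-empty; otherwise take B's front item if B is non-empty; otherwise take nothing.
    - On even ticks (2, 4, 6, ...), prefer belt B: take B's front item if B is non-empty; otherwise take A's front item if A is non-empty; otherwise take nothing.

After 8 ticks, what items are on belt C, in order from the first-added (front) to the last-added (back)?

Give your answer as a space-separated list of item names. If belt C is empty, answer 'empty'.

Answer: nail valve tile axle crate apple

Derivation:
Tick 1: prefer A, take nail from A; A=[tile,crate,apple] B=[valve,axle] C=[nail]
Tick 2: prefer B, take valve from B; A=[tile,crate,apple] B=[axle] C=[nail,valve]
Tick 3: prefer A, take tile from A; A=[crate,apple] B=[axle] C=[nail,valve,tile]
Tick 4: prefer B, take axle from B; A=[crate,apple] B=[-] C=[nail,valve,tile,axle]
Tick 5: prefer A, take crate from A; A=[apple] B=[-] C=[nail,valve,tile,axle,crate]
Tick 6: prefer B, take apple from A; A=[-] B=[-] C=[nail,valve,tile,axle,crate,apple]
Tick 7: prefer A, both empty, nothing taken; A=[-] B=[-] C=[nail,valve,tile,axle,crate,apple]
Tick 8: prefer B, both empty, nothing taken; A=[-] B=[-] C=[nail,valve,tile,axle,crate,apple]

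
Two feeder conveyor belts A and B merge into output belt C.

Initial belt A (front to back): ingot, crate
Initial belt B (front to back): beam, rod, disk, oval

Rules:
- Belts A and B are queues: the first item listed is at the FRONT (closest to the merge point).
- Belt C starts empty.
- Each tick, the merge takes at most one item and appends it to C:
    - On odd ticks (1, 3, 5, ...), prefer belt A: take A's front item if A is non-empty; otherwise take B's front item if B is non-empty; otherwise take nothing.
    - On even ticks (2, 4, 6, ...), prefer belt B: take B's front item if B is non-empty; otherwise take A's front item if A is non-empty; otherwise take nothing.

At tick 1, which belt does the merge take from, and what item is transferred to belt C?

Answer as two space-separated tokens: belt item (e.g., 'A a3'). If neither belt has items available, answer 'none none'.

Tick 1: prefer A, take ingot from A; A=[crate] B=[beam,rod,disk,oval] C=[ingot]

Answer: A ingot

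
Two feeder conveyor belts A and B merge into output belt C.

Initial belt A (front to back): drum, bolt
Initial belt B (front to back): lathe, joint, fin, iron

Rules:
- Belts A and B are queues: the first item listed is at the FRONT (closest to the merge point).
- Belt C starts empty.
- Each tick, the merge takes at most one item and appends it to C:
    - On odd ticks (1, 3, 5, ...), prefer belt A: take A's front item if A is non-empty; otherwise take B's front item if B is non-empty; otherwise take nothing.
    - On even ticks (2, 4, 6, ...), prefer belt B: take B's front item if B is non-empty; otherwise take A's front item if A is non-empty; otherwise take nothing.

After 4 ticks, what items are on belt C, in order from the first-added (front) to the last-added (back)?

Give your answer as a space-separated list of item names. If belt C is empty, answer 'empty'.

Tick 1: prefer A, take drum from A; A=[bolt] B=[lathe,joint,fin,iron] C=[drum]
Tick 2: prefer B, take lathe from B; A=[bolt] B=[joint,fin,iron] C=[drum,lathe]
Tick 3: prefer A, take bolt from A; A=[-] B=[joint,fin,iron] C=[drum,lathe,bolt]
Tick 4: prefer B, take joint from B; A=[-] B=[fin,iron] C=[drum,lathe,bolt,joint]

Answer: drum lathe bolt joint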